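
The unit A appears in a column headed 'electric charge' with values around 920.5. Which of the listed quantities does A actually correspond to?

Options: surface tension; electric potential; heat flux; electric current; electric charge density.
electric current

electric charge should have units dimensionally equivalent to A * s (e.g. C).
The given unit 'A' reduces to A. Of the listed options, that is the dimensionality of electric current.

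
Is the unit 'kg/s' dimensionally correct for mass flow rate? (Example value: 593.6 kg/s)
Yes

mass flow rate has SI base units: kg / s
kg/s reduces to the same SI base units, so it is a valid unit for mass flow rate.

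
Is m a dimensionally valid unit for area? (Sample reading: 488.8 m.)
No

area has SI base units: m^2
m does NOT reduce to m^2; a valid unit for area would be e.g. m².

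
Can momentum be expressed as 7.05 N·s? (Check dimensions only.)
Yes

momentum has SI base units: kg * m / s
N·s reduces to the same SI base units, so it is a valid unit for momentum.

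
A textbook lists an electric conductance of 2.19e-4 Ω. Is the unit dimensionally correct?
No

electric conductance has SI base units: A^2 * s^3 / (kg * m^2)
Ω does NOT reduce to A^2 * s^3 / (kg * m^2); a valid unit for electric conductance would be e.g. S.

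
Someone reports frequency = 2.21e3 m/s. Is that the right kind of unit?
No

frequency has SI base units: 1 / s
m/s does NOT reduce to 1 / s; a valid unit for frequency would be e.g. Hz.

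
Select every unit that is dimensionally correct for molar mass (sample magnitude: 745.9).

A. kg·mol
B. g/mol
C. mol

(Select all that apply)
B

molar mass has SI base units: kg / mol

Checking each option against kg / mol:
  A. kg·mol: ✗ does not match
  B. g/mol: ✓ matches
  C. mol: ✗ does not match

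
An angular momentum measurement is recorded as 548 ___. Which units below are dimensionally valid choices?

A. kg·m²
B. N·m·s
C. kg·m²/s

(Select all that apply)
B, C

angular momentum has SI base units: kg * m^2 / s

Checking each option against kg * m^2 / s:
  A. kg·m²: ✗ does not match
  B. N·m·s: ✓ matches
  C. kg·m²/s: ✓ matches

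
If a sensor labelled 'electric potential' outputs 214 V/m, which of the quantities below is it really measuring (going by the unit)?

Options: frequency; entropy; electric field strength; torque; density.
electric field strength

electric potential should have units dimensionally equivalent to kg * m^2 / (A * s^3) (e.g. V).
The given unit 'V/m' reduces to kg * m / (A * s^3). Of the listed options, that is the dimensionality of electric field strength.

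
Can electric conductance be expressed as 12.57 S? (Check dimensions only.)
Yes

electric conductance has SI base units: A^2 * s^3 / (kg * m^2)
S reduces to the same SI base units, so it is a valid unit for electric conductance.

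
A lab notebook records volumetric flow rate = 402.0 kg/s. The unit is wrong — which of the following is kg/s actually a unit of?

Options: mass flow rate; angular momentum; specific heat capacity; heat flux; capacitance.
mass flow rate

volumetric flow rate should have units dimensionally equivalent to m^3 / s (e.g. m³/s).
The given unit 'kg/s' reduces to kg / s. Of the listed options, that is the dimensionality of mass flow rate.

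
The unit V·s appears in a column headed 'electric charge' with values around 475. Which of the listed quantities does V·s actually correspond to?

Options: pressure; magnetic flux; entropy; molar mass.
magnetic flux

electric charge should have units dimensionally equivalent to A * s (e.g. C).
The given unit 'V·s' reduces to kg * m^2 / (A * s^2). Of the listed options, that is the dimensionality of magnetic flux.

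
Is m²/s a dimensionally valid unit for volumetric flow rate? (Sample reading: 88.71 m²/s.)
No

volumetric flow rate has SI base units: m^3 / s
m²/s does NOT reduce to m^3 / s; a valid unit for volumetric flow rate would be e.g. m³/s.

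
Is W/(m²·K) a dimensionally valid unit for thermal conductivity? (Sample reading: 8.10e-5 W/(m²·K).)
No

thermal conductivity has SI base units: kg * m / (s^3 * K)
W/(m²·K) does NOT reduce to kg * m / (s^3 * K); a valid unit for thermal conductivity would be e.g. W/(m·K).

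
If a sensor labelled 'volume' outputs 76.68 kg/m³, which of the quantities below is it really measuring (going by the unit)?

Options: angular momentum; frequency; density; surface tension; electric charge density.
density

volume should have units dimensionally equivalent to m^3 (e.g. m³).
The given unit 'kg/m³' reduces to kg / m^3. Of the listed options, that is the dimensionality of density.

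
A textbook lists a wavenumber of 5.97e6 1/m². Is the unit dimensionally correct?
No

wavenumber has SI base units: 1 / m
1/m² does NOT reduce to 1 / m; a valid unit for wavenumber would be e.g. 1/m.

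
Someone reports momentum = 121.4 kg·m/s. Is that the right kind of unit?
Yes

momentum has SI base units: kg * m / s
kg·m/s reduces to the same SI base units, so it is a valid unit for momentum.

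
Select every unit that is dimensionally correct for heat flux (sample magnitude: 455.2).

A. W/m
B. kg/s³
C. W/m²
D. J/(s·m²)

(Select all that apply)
B, C, D

heat flux has SI base units: kg / s^3

Checking each option against kg / s^3:
  A. W/m: ✗ does not match
  B. kg/s³: ✓ matches
  C. W/m²: ✓ matches
  D. J/(s·m²): ✓ matches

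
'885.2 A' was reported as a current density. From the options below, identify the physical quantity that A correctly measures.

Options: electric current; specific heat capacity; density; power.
electric current

current density should have units dimensionally equivalent to A / m^2 (e.g. A/m²).
The given unit 'A' reduces to A. Of the listed options, that is the dimensionality of electric current.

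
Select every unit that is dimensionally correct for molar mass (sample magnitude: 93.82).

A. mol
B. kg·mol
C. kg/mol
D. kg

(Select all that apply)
C

molar mass has SI base units: kg / mol

Checking each option against kg / mol:
  A. mol: ✗ does not match
  B. kg·mol: ✗ does not match
  C. kg/mol: ✓ matches
  D. kg: ✗ does not match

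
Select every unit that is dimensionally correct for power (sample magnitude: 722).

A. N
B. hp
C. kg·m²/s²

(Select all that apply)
B

power has SI base units: kg * m^2 / s^3

Checking each option against kg * m^2 / s^3:
  A. N: ✗ does not match
  B. hp: ✓ matches
  C. kg·m²/s²: ✗ does not match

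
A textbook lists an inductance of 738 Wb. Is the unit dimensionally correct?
No

inductance has SI base units: kg * m^2 / (A^2 * s^2)
Wb does NOT reduce to kg * m^2 / (A^2 * s^2); a valid unit for inductance would be e.g. H.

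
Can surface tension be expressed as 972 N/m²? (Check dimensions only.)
No

surface tension has SI base units: kg / s^2
N/m² does NOT reduce to kg / s^2; a valid unit for surface tension would be e.g. N/m.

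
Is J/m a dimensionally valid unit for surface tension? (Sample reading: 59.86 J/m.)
No

surface tension has SI base units: kg / s^2
J/m does NOT reduce to kg / s^2; a valid unit for surface tension would be e.g. N/m.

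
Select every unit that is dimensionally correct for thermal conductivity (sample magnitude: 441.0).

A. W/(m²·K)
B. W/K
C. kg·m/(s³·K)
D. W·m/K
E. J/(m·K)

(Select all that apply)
C

thermal conductivity has SI base units: kg * m / (s^3 * K)

Checking each option against kg * m / (s^3 * K):
  A. W/(m²·K): ✗ does not match
  B. W/K: ✗ does not match
  C. kg·m/(s³·K): ✓ matches
  D. W·m/K: ✗ does not match
  E. J/(m·K): ✗ does not match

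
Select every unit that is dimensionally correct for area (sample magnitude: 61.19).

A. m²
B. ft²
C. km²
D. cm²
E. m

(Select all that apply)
A, B, C, D

area has SI base units: m^2

Checking each option against m^2:
  A. m²: ✓ matches
  B. ft²: ✓ matches
  C. km²: ✓ matches
  D. cm²: ✓ matches
  E. m: ✗ does not match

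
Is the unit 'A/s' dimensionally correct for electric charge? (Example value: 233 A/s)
No

electric charge has SI base units: A * s
A/s does NOT reduce to A * s; a valid unit for electric charge would be e.g. C.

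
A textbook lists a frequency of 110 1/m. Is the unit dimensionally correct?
No

frequency has SI base units: 1 / s
1/m does NOT reduce to 1 / s; a valid unit for frequency would be e.g. Hz.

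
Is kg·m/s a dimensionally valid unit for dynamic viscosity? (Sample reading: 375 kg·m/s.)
No

dynamic viscosity has SI base units: kg / (m * s)
kg·m/s does NOT reduce to kg / (m * s); a valid unit for dynamic viscosity would be e.g. Pa·s.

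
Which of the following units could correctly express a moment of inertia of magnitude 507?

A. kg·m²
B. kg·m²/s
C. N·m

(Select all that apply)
A

moment of inertia has SI base units: kg * m^2

Checking each option against kg * m^2:
  A. kg·m²: ✓ matches
  B. kg·m²/s: ✗ does not match
  C. N·m: ✗ does not match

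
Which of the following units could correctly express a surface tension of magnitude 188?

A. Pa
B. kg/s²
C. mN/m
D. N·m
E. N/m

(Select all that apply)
B, C, E

surface tension has SI base units: kg / s^2

Checking each option against kg / s^2:
  A. Pa: ✗ does not match
  B. kg/s²: ✓ matches
  C. mN/m: ✓ matches
  D. N·m: ✗ does not match
  E. N/m: ✓ matches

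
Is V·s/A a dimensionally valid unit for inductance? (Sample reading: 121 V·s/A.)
Yes

inductance has SI base units: kg * m^2 / (A^2 * s^2)
V·s/A reduces to the same SI base units, so it is a valid unit for inductance.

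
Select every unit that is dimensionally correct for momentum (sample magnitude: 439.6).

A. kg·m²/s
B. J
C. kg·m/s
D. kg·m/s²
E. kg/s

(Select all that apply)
C

momentum has SI base units: kg * m / s

Checking each option against kg * m / s:
  A. kg·m²/s: ✗ does not match
  B. J: ✗ does not match
  C. kg·m/s: ✓ matches
  D. kg·m/s²: ✗ does not match
  E. kg/s: ✗ does not match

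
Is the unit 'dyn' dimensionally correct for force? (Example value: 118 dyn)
Yes

force has SI base units: kg * m / s^2
dyn reduces to the same SI base units, so it is a valid unit for force.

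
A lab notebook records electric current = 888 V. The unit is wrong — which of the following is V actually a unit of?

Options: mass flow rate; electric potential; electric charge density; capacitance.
electric potential

electric current should have units dimensionally equivalent to A (e.g. A).
The given unit 'V' reduces to kg * m^2 / (A * s^3). Of the listed options, that is the dimensionality of electric potential.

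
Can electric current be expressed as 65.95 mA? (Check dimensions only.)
Yes

electric current has SI base units: A
mA reduces to the same SI base units, so it is a valid unit for electric current.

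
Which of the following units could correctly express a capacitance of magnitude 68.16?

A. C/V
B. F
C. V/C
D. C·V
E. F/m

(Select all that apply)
A, B

capacitance has SI base units: A^2 * s^4 / (kg * m^2)

Checking each option against A^2 * s^4 / (kg * m^2):
  A. C/V: ✓ matches
  B. F: ✓ matches
  C. V/C: ✗ does not match
  D. C·V: ✗ does not match
  E. F/m: ✗ does not match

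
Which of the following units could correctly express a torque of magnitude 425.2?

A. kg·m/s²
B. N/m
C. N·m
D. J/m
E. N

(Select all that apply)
C

torque has SI base units: kg * m^2 / s^2

Checking each option against kg * m^2 / s^2:
  A. kg·m/s²: ✗ does not match
  B. N/m: ✗ does not match
  C. N·m: ✓ matches
  D. J/m: ✗ does not match
  E. N: ✗ does not match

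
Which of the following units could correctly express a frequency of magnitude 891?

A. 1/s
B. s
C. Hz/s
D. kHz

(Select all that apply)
A, D

frequency has SI base units: 1 / s

Checking each option against 1 / s:
  A. 1/s: ✓ matches
  B. s: ✗ does not match
  C. Hz/s: ✗ does not match
  D. kHz: ✓ matches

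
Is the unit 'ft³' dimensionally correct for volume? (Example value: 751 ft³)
Yes

volume has SI base units: m^3
ft³ reduces to the same SI base units, so it is a valid unit for volume.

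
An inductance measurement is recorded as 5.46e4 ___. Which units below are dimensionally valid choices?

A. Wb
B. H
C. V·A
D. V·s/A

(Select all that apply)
B, D

inductance has SI base units: kg * m^2 / (A^2 * s^2)

Checking each option against kg * m^2 / (A^2 * s^2):
  A. Wb: ✗ does not match
  B. H: ✓ matches
  C. V·A: ✗ does not match
  D. V·s/A: ✓ matches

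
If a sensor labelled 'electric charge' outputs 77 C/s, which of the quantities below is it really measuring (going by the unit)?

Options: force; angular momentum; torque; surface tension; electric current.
electric current

electric charge should have units dimensionally equivalent to A * s (e.g. C).
The given unit 'C/s' reduces to A. Of the listed options, that is the dimensionality of electric current.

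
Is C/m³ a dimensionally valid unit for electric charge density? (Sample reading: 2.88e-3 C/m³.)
Yes

electric charge density has SI base units: A * s / m^3
C/m³ reduces to the same SI base units, so it is a valid unit for electric charge density.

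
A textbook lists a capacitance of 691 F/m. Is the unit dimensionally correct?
No

capacitance has SI base units: A^2 * s^4 / (kg * m^2)
F/m does NOT reduce to A^2 * s^4 / (kg * m^2); a valid unit for capacitance would be e.g. F.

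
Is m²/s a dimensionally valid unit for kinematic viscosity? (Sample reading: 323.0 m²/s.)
Yes

kinematic viscosity has SI base units: m^2 / s
m²/s reduces to the same SI base units, so it is a valid unit for kinematic viscosity.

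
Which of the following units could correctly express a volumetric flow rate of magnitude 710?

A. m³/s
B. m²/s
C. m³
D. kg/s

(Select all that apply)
A

volumetric flow rate has SI base units: m^3 / s

Checking each option against m^3 / s:
  A. m³/s: ✓ matches
  B. m²/s: ✗ does not match
  C. m³: ✗ does not match
  D. kg/s: ✗ does not match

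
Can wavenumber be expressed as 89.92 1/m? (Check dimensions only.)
Yes

wavenumber has SI base units: 1 / m
1/m reduces to the same SI base units, so it is a valid unit for wavenumber.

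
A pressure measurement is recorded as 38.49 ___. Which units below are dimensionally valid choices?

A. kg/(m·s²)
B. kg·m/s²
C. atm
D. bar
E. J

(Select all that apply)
A, C, D

pressure has SI base units: kg / (m * s^2)

Checking each option against kg / (m * s^2):
  A. kg/(m·s²): ✓ matches
  B. kg·m/s²: ✗ does not match
  C. atm: ✓ matches
  D. bar: ✓ matches
  E. J: ✗ does not match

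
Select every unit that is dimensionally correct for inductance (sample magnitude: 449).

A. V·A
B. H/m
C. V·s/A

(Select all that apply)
C

inductance has SI base units: kg * m^2 / (A^2 * s^2)

Checking each option against kg * m^2 / (A^2 * s^2):
  A. V·A: ✗ does not match
  B. H/m: ✗ does not match
  C. V·s/A: ✓ matches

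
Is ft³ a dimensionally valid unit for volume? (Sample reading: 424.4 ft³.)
Yes

volume has SI base units: m^3
ft³ reduces to the same SI base units, so it is a valid unit for volume.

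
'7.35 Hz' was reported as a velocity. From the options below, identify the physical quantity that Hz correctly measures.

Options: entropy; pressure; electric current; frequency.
frequency

velocity should have units dimensionally equivalent to m / s (e.g. m/s).
The given unit 'Hz' reduces to 1 / s. Of the listed options, that is the dimensionality of frequency.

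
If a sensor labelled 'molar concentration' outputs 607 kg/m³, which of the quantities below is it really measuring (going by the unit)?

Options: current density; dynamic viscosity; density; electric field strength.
density

molar concentration should have units dimensionally equivalent to mol / m^3 (e.g. mol/m³).
The given unit 'kg/m³' reduces to kg / m^3. Of the listed options, that is the dimensionality of density.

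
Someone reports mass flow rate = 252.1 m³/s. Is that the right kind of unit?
No

mass flow rate has SI base units: kg / s
m³/s does NOT reduce to kg / s; a valid unit for mass flow rate would be e.g. kg/s.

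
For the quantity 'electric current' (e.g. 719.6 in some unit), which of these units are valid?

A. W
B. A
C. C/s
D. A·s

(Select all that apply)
B, C

electric current has SI base units: A

Checking each option against A:
  A. W: ✗ does not match
  B. A: ✓ matches
  C. C/s: ✓ matches
  D. A·s: ✗ does not match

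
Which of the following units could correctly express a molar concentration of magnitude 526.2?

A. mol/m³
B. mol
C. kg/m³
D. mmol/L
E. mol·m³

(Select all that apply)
A, D

molar concentration has SI base units: mol / m^3

Checking each option against mol / m^3:
  A. mol/m³: ✓ matches
  B. mol: ✗ does not match
  C. kg/m³: ✗ does not match
  D. mmol/L: ✓ matches
  E. mol·m³: ✗ does not match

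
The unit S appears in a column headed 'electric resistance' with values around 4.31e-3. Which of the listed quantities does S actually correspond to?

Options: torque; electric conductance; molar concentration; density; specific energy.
electric conductance

electric resistance should have units dimensionally equivalent to kg * m^2 / (A^2 * s^3) (e.g. Ω).
The given unit 'S' reduces to A^2 * s^3 / (kg * m^2). Of the listed options, that is the dimensionality of electric conductance.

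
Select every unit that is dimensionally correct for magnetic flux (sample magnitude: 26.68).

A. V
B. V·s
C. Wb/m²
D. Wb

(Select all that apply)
B, D

magnetic flux has SI base units: kg * m^2 / (A * s^2)

Checking each option against kg * m^2 / (A * s^2):
  A. V: ✗ does not match
  B. V·s: ✓ matches
  C. Wb/m²: ✗ does not match
  D. Wb: ✓ matches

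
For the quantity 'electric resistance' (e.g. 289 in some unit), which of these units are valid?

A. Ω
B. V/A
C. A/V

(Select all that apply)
A, B

electric resistance has SI base units: kg * m^2 / (A^2 * s^3)

Checking each option against kg * m^2 / (A^2 * s^3):
  A. Ω: ✓ matches
  B. V/A: ✓ matches
  C. A/V: ✗ does not match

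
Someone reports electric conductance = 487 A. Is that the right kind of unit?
No

electric conductance has SI base units: A^2 * s^3 / (kg * m^2)
A does NOT reduce to A^2 * s^3 / (kg * m^2); a valid unit for electric conductance would be e.g. S.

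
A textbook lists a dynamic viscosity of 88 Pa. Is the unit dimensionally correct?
No

dynamic viscosity has SI base units: kg / (m * s)
Pa does NOT reduce to kg / (m * s); a valid unit for dynamic viscosity would be e.g. Pa·s.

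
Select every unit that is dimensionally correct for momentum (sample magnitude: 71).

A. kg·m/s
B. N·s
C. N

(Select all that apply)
A, B

momentum has SI base units: kg * m / s

Checking each option against kg * m / s:
  A. kg·m/s: ✓ matches
  B. N·s: ✓ matches
  C. N: ✗ does not match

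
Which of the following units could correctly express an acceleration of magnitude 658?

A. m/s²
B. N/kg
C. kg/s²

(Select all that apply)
A, B

acceleration has SI base units: m / s^2

Checking each option against m / s^2:
  A. m/s²: ✓ matches
  B. N/kg: ✓ matches
  C. kg/s²: ✗ does not match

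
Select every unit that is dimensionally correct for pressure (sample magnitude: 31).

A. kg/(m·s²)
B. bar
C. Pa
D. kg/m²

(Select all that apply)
A, B, C

pressure has SI base units: kg / (m * s^2)

Checking each option against kg / (m * s^2):
  A. kg/(m·s²): ✓ matches
  B. bar: ✓ matches
  C. Pa: ✓ matches
  D. kg/m²: ✗ does not match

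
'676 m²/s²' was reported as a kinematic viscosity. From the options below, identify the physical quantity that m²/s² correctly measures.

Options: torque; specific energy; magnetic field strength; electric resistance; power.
specific energy

kinematic viscosity should have units dimensionally equivalent to m^2 / s (e.g. m²/s).
The given unit 'm²/s²' reduces to m^2 / s^2. Of the listed options, that is the dimensionality of specific energy.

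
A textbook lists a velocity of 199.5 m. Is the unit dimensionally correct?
No

velocity has SI base units: m / s
m does NOT reduce to m / s; a valid unit for velocity would be e.g. m/s.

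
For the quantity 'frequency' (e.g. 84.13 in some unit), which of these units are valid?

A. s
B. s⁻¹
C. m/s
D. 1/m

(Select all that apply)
B

frequency has SI base units: 1 / s

Checking each option against 1 / s:
  A. s: ✗ does not match
  B. s⁻¹: ✓ matches
  C. m/s: ✗ does not match
  D. 1/m: ✗ does not match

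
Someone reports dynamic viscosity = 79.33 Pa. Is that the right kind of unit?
No

dynamic viscosity has SI base units: kg / (m * s)
Pa does NOT reduce to kg / (m * s); a valid unit for dynamic viscosity would be e.g. Pa·s.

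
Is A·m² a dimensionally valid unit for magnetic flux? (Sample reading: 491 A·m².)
No

magnetic flux has SI base units: kg * m^2 / (A * s^2)
A·m² does NOT reduce to kg * m^2 / (A * s^2); a valid unit for magnetic flux would be e.g. Wb.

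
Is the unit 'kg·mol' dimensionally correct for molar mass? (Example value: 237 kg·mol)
No

molar mass has SI base units: kg / mol
kg·mol does NOT reduce to kg / mol; a valid unit for molar mass would be e.g. kg/mol.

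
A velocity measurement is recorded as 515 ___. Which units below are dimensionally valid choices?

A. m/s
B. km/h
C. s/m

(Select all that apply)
A, B

velocity has SI base units: m / s

Checking each option against m / s:
  A. m/s: ✓ matches
  B. km/h: ✓ matches
  C. s/m: ✗ does not match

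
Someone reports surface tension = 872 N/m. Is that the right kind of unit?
Yes

surface tension has SI base units: kg / s^2
N/m reduces to the same SI base units, so it is a valid unit for surface tension.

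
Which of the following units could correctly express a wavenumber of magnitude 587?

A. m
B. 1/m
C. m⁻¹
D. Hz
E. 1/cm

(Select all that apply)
B, C, E

wavenumber has SI base units: 1 / m

Checking each option against 1 / m:
  A. m: ✗ does not match
  B. 1/m: ✓ matches
  C. m⁻¹: ✓ matches
  D. Hz: ✗ does not match
  E. 1/cm: ✓ matches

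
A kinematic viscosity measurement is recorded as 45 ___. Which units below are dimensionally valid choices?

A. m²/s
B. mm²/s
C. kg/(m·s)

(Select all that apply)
A, B

kinematic viscosity has SI base units: m^2 / s

Checking each option against m^2 / s:
  A. m²/s: ✓ matches
  B. mm²/s: ✓ matches
  C. kg/(m·s): ✗ does not match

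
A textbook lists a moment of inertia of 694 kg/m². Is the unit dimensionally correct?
No

moment of inertia has SI base units: kg * m^2
kg/m² does NOT reduce to kg * m^2; a valid unit for moment of inertia would be e.g. kg·m².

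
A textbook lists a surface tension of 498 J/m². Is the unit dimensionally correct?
Yes

surface tension has SI base units: kg / s^2
J/m² reduces to the same SI base units, so it is a valid unit for surface tension.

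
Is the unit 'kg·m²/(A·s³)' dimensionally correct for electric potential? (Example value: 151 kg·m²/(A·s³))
Yes

electric potential has SI base units: kg * m^2 / (A * s^3)
kg·m²/(A·s³) reduces to the same SI base units, so it is a valid unit for electric potential.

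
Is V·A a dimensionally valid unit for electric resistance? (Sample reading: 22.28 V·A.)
No

electric resistance has SI base units: kg * m^2 / (A^2 * s^3)
V·A does NOT reduce to kg * m^2 / (A^2 * s^3); a valid unit for electric resistance would be e.g. Ω.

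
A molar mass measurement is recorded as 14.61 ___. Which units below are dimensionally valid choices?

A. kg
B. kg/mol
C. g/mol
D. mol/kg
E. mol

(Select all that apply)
B, C

molar mass has SI base units: kg / mol

Checking each option against kg / mol:
  A. kg: ✗ does not match
  B. kg/mol: ✓ matches
  C. g/mol: ✓ matches
  D. mol/kg: ✗ does not match
  E. mol: ✗ does not match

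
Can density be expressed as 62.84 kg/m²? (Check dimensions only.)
No

density has SI base units: kg / m^3
kg/m² does NOT reduce to kg / m^3; a valid unit for density would be e.g. kg/m³.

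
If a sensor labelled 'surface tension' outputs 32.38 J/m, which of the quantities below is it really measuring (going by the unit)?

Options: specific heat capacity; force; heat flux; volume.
force

surface tension should have units dimensionally equivalent to kg / s^2 (e.g. N/m).
The given unit 'J/m' reduces to kg * m / s^2. Of the listed options, that is the dimensionality of force.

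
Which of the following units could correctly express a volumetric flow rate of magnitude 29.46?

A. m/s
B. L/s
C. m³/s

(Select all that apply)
B, C

volumetric flow rate has SI base units: m^3 / s

Checking each option against m^3 / s:
  A. m/s: ✗ does not match
  B. L/s: ✓ matches
  C. m³/s: ✓ matches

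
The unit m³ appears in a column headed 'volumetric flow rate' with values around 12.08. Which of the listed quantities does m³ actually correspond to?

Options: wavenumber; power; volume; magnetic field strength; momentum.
volume

volumetric flow rate should have units dimensionally equivalent to m^3 / s (e.g. m³/s).
The given unit 'm³' reduces to m^3. Of the listed options, that is the dimensionality of volume.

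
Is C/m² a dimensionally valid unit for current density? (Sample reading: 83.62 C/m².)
No

current density has SI base units: A / m^2
C/m² does NOT reduce to A / m^2; a valid unit for current density would be e.g. A/m².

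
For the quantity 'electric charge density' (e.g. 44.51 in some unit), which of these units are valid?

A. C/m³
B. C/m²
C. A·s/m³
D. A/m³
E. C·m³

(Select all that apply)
A, C

electric charge density has SI base units: A * s / m^3

Checking each option against A * s / m^3:
  A. C/m³: ✓ matches
  B. C/m²: ✗ does not match
  C. A·s/m³: ✓ matches
  D. A/m³: ✗ does not match
  E. C·m³: ✗ does not match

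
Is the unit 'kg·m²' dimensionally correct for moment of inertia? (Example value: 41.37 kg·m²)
Yes

moment of inertia has SI base units: kg * m^2
kg·m² reduces to the same SI base units, so it is a valid unit for moment of inertia.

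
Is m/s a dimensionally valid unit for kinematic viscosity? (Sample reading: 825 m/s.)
No

kinematic viscosity has SI base units: m^2 / s
m/s does NOT reduce to m^2 / s; a valid unit for kinematic viscosity would be e.g. m²/s.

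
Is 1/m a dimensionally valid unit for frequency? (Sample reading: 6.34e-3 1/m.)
No

frequency has SI base units: 1 / s
1/m does NOT reduce to 1 / s; a valid unit for frequency would be e.g. Hz.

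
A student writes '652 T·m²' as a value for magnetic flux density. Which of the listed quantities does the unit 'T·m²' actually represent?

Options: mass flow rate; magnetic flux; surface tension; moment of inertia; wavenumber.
magnetic flux

magnetic flux density should have units dimensionally equivalent to kg / (A * s^2) (e.g. T).
The given unit 'T·m²' reduces to kg * m^2 / (A * s^2). Of the listed options, that is the dimensionality of magnetic flux.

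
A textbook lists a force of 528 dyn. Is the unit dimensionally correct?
Yes

force has SI base units: kg * m / s^2
dyn reduces to the same SI base units, so it is a valid unit for force.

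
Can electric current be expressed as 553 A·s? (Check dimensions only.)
No

electric current has SI base units: A
A·s does NOT reduce to A; a valid unit for electric current would be e.g. A.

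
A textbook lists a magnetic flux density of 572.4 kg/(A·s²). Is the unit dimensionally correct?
Yes

magnetic flux density has SI base units: kg / (A * s^2)
kg/(A·s²) reduces to the same SI base units, so it is a valid unit for magnetic flux density.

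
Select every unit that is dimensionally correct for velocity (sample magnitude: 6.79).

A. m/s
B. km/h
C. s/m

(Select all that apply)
A, B

velocity has SI base units: m / s

Checking each option against m / s:
  A. m/s: ✓ matches
  B. km/h: ✓ matches
  C. s/m: ✗ does not match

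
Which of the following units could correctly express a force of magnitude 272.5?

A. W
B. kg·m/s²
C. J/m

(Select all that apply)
B, C

force has SI base units: kg * m / s^2

Checking each option against kg * m / s^2:
  A. W: ✗ does not match
  B. kg·m/s²: ✓ matches
  C. J/m: ✓ matches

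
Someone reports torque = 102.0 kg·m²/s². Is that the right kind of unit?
Yes

torque has SI base units: kg * m^2 / s^2
kg·m²/s² reduces to the same SI base units, so it is a valid unit for torque.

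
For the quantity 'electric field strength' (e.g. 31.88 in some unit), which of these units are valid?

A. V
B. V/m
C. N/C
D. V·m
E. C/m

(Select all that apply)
B, C

electric field strength has SI base units: kg * m / (A * s^3)

Checking each option against kg * m / (A * s^3):
  A. V: ✗ does not match
  B. V/m: ✓ matches
  C. N/C: ✓ matches
  D. V·m: ✗ does not match
  E. C/m: ✗ does not match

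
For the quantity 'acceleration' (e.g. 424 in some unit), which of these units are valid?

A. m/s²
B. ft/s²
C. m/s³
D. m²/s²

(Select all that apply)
A, B

acceleration has SI base units: m / s^2

Checking each option against m / s^2:
  A. m/s²: ✓ matches
  B. ft/s²: ✓ matches
  C. m/s³: ✗ does not match
  D. m²/s²: ✗ does not match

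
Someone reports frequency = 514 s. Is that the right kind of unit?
No

frequency has SI base units: 1 / s
s does NOT reduce to 1 / s; a valid unit for frequency would be e.g. Hz.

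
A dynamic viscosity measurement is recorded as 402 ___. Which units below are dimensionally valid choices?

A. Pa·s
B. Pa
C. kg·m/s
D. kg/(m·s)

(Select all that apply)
A, D

dynamic viscosity has SI base units: kg / (m * s)

Checking each option against kg / (m * s):
  A. Pa·s: ✓ matches
  B. Pa: ✗ does not match
  C. kg·m/s: ✗ does not match
  D. kg/(m·s): ✓ matches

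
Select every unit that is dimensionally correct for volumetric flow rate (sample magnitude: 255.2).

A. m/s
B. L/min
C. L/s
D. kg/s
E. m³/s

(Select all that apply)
B, C, E

volumetric flow rate has SI base units: m^3 / s

Checking each option against m^3 / s:
  A. m/s: ✗ does not match
  B. L/min: ✓ matches
  C. L/s: ✓ matches
  D. kg/s: ✗ does not match
  E. m³/s: ✓ matches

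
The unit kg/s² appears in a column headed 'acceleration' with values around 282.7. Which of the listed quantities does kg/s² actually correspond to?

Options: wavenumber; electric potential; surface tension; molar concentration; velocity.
surface tension

acceleration should have units dimensionally equivalent to m / s^2 (e.g. m/s²).
The given unit 'kg/s²' reduces to kg / s^2. Of the listed options, that is the dimensionality of surface tension.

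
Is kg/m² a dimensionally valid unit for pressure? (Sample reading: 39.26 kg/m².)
No

pressure has SI base units: kg / (m * s^2)
kg/m² does NOT reduce to kg / (m * s^2); a valid unit for pressure would be e.g. Pa.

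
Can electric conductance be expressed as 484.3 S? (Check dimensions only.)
Yes

electric conductance has SI base units: A^2 * s^3 / (kg * m^2)
S reduces to the same SI base units, so it is a valid unit for electric conductance.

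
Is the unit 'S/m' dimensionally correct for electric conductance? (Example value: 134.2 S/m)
No

electric conductance has SI base units: A^2 * s^3 / (kg * m^2)
S/m does NOT reduce to A^2 * s^3 / (kg * m^2); a valid unit for electric conductance would be e.g. S.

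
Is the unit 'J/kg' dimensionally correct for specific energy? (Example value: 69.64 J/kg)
Yes

specific energy has SI base units: m^2 / s^2
J/kg reduces to the same SI base units, so it is a valid unit for specific energy.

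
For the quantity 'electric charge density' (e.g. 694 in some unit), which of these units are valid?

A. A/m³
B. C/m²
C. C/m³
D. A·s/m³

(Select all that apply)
C, D

electric charge density has SI base units: A * s / m^3

Checking each option against A * s / m^3:
  A. A/m³: ✗ does not match
  B. C/m²: ✗ does not match
  C. C/m³: ✓ matches
  D. A·s/m³: ✓ matches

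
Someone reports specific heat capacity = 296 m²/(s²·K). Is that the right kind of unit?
Yes

specific heat capacity has SI base units: m^2 / (s^2 * K)
m²/(s²·K) reduces to the same SI base units, so it is a valid unit for specific heat capacity.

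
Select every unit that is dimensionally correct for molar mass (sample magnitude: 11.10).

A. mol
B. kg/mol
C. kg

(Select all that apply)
B

molar mass has SI base units: kg / mol

Checking each option against kg / mol:
  A. mol: ✗ does not match
  B. kg/mol: ✓ matches
  C. kg: ✗ does not match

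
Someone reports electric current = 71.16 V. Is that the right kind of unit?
No

electric current has SI base units: A
V does NOT reduce to A; a valid unit for electric current would be e.g. A.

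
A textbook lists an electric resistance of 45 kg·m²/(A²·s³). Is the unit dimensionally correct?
Yes

electric resistance has SI base units: kg * m^2 / (A^2 * s^3)
kg·m²/(A²·s³) reduces to the same SI base units, so it is a valid unit for electric resistance.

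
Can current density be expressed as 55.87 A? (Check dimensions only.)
No

current density has SI base units: A / m^2
A does NOT reduce to A / m^2; a valid unit for current density would be e.g. A/m².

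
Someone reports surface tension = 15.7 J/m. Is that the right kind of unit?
No

surface tension has SI base units: kg / s^2
J/m does NOT reduce to kg / s^2; a valid unit for surface tension would be e.g. N/m.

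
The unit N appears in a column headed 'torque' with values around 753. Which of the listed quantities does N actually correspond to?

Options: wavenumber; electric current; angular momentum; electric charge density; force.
force

torque should have units dimensionally equivalent to kg * m^2 / s^2 (e.g. N·m).
The given unit 'N' reduces to kg * m / s^2. Of the listed options, that is the dimensionality of force.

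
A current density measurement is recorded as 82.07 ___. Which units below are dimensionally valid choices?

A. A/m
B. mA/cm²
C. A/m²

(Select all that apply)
B, C

current density has SI base units: A / m^2

Checking each option against A / m^2:
  A. A/m: ✗ does not match
  B. mA/cm²: ✓ matches
  C. A/m²: ✓ matches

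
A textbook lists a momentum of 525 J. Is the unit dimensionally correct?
No

momentum has SI base units: kg * m / s
J does NOT reduce to kg * m / s; a valid unit for momentum would be e.g. kg·m/s.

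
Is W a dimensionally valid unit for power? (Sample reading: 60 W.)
Yes

power has SI base units: kg * m^2 / s^3
W reduces to the same SI base units, so it is a valid unit for power.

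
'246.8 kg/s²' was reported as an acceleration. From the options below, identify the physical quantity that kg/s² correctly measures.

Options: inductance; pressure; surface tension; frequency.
surface tension

acceleration should have units dimensionally equivalent to m / s^2 (e.g. m/s²).
The given unit 'kg/s²' reduces to kg / s^2. Of the listed options, that is the dimensionality of surface tension.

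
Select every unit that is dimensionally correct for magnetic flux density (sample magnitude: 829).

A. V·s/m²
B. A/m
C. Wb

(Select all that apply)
A

magnetic flux density has SI base units: kg / (A * s^2)

Checking each option against kg / (A * s^2):
  A. V·s/m²: ✓ matches
  B. A/m: ✗ does not match
  C. Wb: ✗ does not match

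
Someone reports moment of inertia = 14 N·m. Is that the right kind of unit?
No

moment of inertia has SI base units: kg * m^2
N·m does NOT reduce to kg * m^2; a valid unit for moment of inertia would be e.g. kg·m².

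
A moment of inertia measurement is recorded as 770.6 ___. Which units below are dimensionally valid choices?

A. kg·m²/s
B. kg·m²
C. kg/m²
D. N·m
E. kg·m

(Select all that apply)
B

moment of inertia has SI base units: kg * m^2

Checking each option against kg * m^2:
  A. kg·m²/s: ✗ does not match
  B. kg·m²: ✓ matches
  C. kg/m²: ✗ does not match
  D. N·m: ✗ does not match
  E. kg·m: ✗ does not match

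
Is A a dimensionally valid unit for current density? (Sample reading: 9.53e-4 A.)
No

current density has SI base units: A / m^2
A does NOT reduce to A / m^2; a valid unit for current density would be e.g. A/m².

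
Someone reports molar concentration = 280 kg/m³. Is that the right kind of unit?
No

molar concentration has SI base units: mol / m^3
kg/m³ does NOT reduce to mol / m^3; a valid unit for molar concentration would be e.g. mol/m³.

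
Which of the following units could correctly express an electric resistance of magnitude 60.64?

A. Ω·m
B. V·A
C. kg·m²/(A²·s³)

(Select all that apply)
C

electric resistance has SI base units: kg * m^2 / (A^2 * s^3)

Checking each option against kg * m^2 / (A^2 * s^3):
  A. Ω·m: ✗ does not match
  B. V·A: ✗ does not match
  C. kg·m²/(A²·s³): ✓ matches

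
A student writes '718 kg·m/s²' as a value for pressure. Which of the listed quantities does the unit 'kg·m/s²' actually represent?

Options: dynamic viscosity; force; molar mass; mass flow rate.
force

pressure should have units dimensionally equivalent to kg / (m * s^2) (e.g. Pa).
The given unit 'kg·m/s²' reduces to kg * m / s^2. Of the listed options, that is the dimensionality of force.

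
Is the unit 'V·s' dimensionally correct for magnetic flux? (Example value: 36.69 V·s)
Yes

magnetic flux has SI base units: kg * m^2 / (A * s^2)
V·s reduces to the same SI base units, so it is a valid unit for magnetic flux.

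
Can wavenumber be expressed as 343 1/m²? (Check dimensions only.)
No

wavenumber has SI base units: 1 / m
1/m² does NOT reduce to 1 / m; a valid unit for wavenumber would be e.g. 1/m.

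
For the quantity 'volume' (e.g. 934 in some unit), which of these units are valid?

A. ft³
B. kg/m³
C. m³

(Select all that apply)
A, C

volume has SI base units: m^3

Checking each option against m^3:
  A. ft³: ✓ matches
  B. kg/m³: ✗ does not match
  C. m³: ✓ matches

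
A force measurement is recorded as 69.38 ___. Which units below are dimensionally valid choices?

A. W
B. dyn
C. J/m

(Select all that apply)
B, C

force has SI base units: kg * m / s^2

Checking each option against kg * m / s^2:
  A. W: ✗ does not match
  B. dyn: ✓ matches
  C. J/m: ✓ matches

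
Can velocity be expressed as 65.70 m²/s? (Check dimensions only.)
No

velocity has SI base units: m / s
m²/s does NOT reduce to m / s; a valid unit for velocity would be e.g. m/s.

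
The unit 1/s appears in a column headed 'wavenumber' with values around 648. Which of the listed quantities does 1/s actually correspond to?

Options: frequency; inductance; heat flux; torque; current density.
frequency

wavenumber should have units dimensionally equivalent to 1 / m (e.g. 1/m).
The given unit '1/s' reduces to 1 / s. Of the listed options, that is the dimensionality of frequency.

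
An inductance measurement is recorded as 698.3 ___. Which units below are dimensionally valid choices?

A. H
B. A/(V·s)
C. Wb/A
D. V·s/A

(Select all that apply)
A, C, D

inductance has SI base units: kg * m^2 / (A^2 * s^2)

Checking each option against kg * m^2 / (A^2 * s^2):
  A. H: ✓ matches
  B. A/(V·s): ✗ does not match
  C. Wb/A: ✓ matches
  D. V·s/A: ✓ matches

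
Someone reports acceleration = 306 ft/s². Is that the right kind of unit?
Yes

acceleration has SI base units: m / s^2
ft/s² reduces to the same SI base units, so it is a valid unit for acceleration.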